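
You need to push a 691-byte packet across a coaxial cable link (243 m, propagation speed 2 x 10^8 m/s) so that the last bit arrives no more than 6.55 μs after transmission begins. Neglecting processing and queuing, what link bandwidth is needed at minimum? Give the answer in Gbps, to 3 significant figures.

1.04 Gbps

L = 5528 bits.
Propagation delay = 243 / 200000000 = 1.215 μs.
Transmission budget = 6.55 − 1.215 = 5.335 μs.
R ≥ L / t_tx = 5528 bits / 5.335e-06 s = 1.04 Gbps.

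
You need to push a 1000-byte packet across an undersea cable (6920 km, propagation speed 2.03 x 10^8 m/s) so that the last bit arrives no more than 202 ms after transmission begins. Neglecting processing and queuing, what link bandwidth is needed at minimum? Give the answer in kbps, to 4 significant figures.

47.64 kbps

L = 8000 bits.
Propagation delay = 6920000 / 2.03e+08 = 34.0887 ms.
Transmission budget = 202 − 34.0887 = 167.911 ms.
R ≥ L / t_tx = 8000 bits / 0.167911 s = 47.64 kbps.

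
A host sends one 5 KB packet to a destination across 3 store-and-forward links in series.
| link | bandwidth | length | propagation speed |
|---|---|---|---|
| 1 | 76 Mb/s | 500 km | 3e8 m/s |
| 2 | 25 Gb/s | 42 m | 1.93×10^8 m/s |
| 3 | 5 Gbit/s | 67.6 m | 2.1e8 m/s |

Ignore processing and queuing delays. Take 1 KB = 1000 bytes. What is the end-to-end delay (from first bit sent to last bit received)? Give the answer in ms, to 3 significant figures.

2.20 ms

L = 40000 bits.
Transmission delays (L/R per hop): 0.526316, 0.0016, 0.008 ms; sum = 0.535916 ms.
Propagation delays (d/s per hop): 1.66667, 0.000217617, 0.000321905 ms; sum = 1.66721 ms.
End-to-end = 2.20 ms.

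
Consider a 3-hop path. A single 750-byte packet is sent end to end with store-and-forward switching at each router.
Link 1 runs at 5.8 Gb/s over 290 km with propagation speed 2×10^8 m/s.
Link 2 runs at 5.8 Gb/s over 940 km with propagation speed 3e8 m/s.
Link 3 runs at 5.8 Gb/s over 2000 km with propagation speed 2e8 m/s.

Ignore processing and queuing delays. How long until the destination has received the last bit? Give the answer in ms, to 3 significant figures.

L = 750 × 8 = 6000 bits.
Transmission delay per hop = L/R = 6000/5800000000 = 0.00103448 ms; 3 hops → 0.00310345 ms.
Propagation delays (d/s per hop): 1.45, 3.13333, 10 ms; sum = 14.5833 ms.
End-to-end = 14.6 ms.

14.6 ms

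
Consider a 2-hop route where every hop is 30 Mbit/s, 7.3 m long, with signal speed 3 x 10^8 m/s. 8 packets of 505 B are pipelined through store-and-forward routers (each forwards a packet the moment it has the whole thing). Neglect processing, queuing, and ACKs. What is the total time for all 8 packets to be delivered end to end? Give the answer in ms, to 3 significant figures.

Per-hop transmission t_tx = L/R = 4040/30000000 = 0.134667 ms.
Per-hop propagation t_prop = 7.3/300000000 = 2.43333e-05 ms.
Pipeline fill: first packet needs 2·t_tx to clear all hops; remaining 7 packets each add one t_tx.
Total = (2+8-1)·t_tx + 2·t_prop = 9·0.134667 + 2·2.43333e-05 = 1.21 ms.

1.21 ms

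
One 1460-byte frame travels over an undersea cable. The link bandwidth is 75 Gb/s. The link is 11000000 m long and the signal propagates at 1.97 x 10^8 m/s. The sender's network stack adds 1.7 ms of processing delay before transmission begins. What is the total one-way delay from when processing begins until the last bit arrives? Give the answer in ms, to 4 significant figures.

L = 1460 × 8 = 11680 bits.
Transmission delay = L/R = 11680 / 75000000000 = 0.000155733 ms.
Propagation delay = d/s = 11000000 m / 197000000 m/s = 55.8376 ms.
Plus processing delay 1.7 ms = 1.7 ms.
Total = 57.54 ms.

57.54 ms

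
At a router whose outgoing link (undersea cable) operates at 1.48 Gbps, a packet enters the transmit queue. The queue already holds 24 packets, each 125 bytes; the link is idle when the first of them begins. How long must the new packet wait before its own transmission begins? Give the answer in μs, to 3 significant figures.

Each queued packet: L/R = 1000/1480000000 = 0.675676 μs.
24 queued → 16.2162 μs.
Queuing delay = 16.2 μs.

16.2 μs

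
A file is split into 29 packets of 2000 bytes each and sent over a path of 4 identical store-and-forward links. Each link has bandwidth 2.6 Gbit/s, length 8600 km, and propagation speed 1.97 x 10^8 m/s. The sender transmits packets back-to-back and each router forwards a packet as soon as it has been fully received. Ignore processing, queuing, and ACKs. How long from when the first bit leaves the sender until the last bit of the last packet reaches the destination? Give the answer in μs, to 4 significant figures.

174800 μs

Per-hop transmission t_tx = L/R = 16000/2600000000 = 6.15385 μs.
Per-hop propagation t_prop = 8600000/197000000 = 43654.8 μs.
Pipeline fill: first packet needs 4·t_tx to clear all hops; remaining 28 packets each add one t_tx.
Total = (4+29-1)·t_tx + 4·t_prop = 32·6.15385 + 4·43654.8 = 174800 μs.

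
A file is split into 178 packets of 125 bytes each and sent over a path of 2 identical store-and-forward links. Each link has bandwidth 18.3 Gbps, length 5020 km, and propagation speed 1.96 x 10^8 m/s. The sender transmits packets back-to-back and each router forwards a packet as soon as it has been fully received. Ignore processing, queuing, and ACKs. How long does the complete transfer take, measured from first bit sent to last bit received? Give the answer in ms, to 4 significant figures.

Per-hop transmission t_tx = L/R = 1000/18300000000 = 5.46448e-05 ms.
Per-hop propagation t_prop = 5020000/196000000 = 25.6122 ms.
Pipeline fill: first packet needs 2·t_tx to clear all hops; remaining 177 packets each add one t_tx.
Total = (2+178-1)·t_tx + 2·t_prop = 179·5.46448e-05 + 2·25.6122 = 51.23 ms.

51.23 ms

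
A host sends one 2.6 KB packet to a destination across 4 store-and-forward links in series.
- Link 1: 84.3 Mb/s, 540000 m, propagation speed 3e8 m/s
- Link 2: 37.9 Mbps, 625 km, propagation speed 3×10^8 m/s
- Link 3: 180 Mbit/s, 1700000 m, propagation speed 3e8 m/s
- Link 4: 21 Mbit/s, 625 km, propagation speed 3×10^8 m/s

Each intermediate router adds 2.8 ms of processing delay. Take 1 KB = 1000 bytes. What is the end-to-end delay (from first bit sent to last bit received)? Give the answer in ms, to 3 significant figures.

L = 20800 bits.
Transmission delays (L/R per hop): 0.246738, 0.548813, 0.115556, 0.990476 ms; sum = 1.90158 ms.
Propagation delays (d/s per hop): 1.8, 2.08333, 5.66667, 2.08333 ms; sum = 11.6333 ms.
Processing at 3 router(s): 3 × 2.8 ms = 8.4 ms.
End-to-end = 21.9 ms.

21.9 ms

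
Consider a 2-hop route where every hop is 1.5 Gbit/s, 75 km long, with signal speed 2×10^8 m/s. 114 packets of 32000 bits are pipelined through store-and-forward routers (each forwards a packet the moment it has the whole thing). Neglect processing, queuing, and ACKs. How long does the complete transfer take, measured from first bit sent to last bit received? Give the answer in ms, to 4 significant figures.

Per-hop transmission t_tx = L/R = 32000/1500000000 = 0.0213333 ms.
Per-hop propagation t_prop = 75000/200000000 = 0.375 ms.
Pipeline fill: first packet needs 2·t_tx to clear all hops; remaining 113 packets each add one t_tx.
Total = (2+114-1)·t_tx + 2·t_prop = 115·0.0213333 + 2·0.375 = 3.203 ms.

3.203 ms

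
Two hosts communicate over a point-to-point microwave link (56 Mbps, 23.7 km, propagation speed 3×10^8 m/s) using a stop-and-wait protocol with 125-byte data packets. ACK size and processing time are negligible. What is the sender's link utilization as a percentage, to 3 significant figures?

t_tx = L/R = 1000/56000000 = 1.78571e-05 s.
t_prop = 23700/300000000 = 7.9e-05 s; RTT = 0.000158 s.
Cycle = t_tx + RTT = 0.000175857 s.
Utilization = t_tx / cycle = 1.78571e-05/0.000175857 = 10.2 %.

10.2 %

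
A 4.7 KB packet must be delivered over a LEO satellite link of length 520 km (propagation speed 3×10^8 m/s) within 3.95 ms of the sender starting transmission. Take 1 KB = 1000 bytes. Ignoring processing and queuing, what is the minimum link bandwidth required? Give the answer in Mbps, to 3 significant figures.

L = 37600 bits.
Propagation delay = 520000 / 300000000 = 1.73333 ms.
Transmission budget = 3.95 − 1.73333 = 2.21667 ms.
R ≥ L / t_tx = 37600 bits / 0.00221667 s = 17.0 Mbps.

17.0 Mbps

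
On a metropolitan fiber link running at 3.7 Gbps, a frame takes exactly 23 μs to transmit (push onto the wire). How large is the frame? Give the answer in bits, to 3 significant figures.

85100 bits

L = R × t_tx = 3700000000 b/s × 2.3e-05 s = 85100 bits.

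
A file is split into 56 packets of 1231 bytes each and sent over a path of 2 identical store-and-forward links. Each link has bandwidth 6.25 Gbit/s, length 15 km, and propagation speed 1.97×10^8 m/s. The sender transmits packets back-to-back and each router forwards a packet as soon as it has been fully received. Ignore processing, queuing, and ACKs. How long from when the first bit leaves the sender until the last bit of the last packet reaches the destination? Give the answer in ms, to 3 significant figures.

0.242 ms

Per-hop transmission t_tx = L/R = 9848/6250000000 = 0.00157568 ms.
Per-hop propagation t_prop = 15000/197000000 = 0.0761421 ms.
Pipeline fill: first packet needs 2·t_tx to clear all hops; remaining 55 packets each add one t_tx.
Total = (2+56-1)·t_tx + 2·t_prop = 57·0.00157568 + 2·0.0761421 = 0.242 ms.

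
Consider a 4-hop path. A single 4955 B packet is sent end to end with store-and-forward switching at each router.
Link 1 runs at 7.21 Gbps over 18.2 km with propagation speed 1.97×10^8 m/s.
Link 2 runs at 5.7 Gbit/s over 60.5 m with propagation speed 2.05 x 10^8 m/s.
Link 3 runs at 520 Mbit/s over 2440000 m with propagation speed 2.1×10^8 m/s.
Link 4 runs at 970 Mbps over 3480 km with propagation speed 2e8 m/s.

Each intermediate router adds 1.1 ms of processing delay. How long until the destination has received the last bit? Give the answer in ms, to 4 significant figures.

32.54 ms

L = 4955 × 8 = 39640 bits.
Transmission delays (L/R per hop): 0.00549792, 0.00695439, 0.0762308, 0.040866 ms; sum = 0.129549 ms.
Propagation delays (d/s per hop): 0.0923858, 0.000295122, 11.619, 17.4 ms; sum = 29.1117 ms.
Processing at 3 router(s): 3 × 1.1 ms = 3.3 ms.
End-to-end = 32.54 ms.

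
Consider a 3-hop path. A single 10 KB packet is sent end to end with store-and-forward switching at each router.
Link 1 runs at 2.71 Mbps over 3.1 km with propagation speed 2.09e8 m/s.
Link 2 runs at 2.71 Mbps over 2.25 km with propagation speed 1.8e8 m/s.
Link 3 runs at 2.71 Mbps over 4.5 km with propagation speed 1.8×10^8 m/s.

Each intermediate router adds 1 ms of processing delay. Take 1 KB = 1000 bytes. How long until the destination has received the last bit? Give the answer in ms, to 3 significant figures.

90.6 ms

L = 80000 bits.
Transmission delay per hop = L/R = 80000/2710000 = 29.5203 ms; 3 hops → 88.5609 ms.
Propagation delays (d/s per hop): 0.0148325, 0.0125, 0.025 ms; sum = 0.0523325 ms.
Processing at 2 router(s): 2 × 1 ms = 2 ms.
End-to-end = 90.6 ms.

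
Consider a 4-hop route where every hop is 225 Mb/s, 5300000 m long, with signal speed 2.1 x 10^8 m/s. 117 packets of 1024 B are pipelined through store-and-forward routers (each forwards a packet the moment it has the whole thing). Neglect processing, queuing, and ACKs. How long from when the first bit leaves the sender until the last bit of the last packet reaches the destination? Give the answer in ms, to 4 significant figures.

105.3 ms

Per-hop transmission t_tx = L/R = 8192/225000000 = 0.0364089 ms.
Per-hop propagation t_prop = 5300000/210000000 = 25.2381 ms.
Pipeline fill: first packet needs 4·t_tx to clear all hops; remaining 116 packets each add one t_tx.
Total = (4+117-1)·t_tx + 4·t_prop = 120·0.0364089 + 4·25.2381 = 105.3 ms.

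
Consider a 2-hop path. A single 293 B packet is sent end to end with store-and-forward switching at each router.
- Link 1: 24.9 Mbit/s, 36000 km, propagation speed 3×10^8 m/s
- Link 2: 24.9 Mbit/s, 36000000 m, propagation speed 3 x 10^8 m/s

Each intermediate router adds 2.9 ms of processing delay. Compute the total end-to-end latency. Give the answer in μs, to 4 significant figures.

L = 293 × 8 = 2344 bits.
Transmission delay per hop = L/R = 2344/24900000 = 94.1365 μs; 2 hops → 188.273 μs.
Propagation delays (d/s per hop): 120000, 120000 μs; sum = 240000 μs.
Processing at 1 router(s): 1 × 2.9 ms = 2900 μs.
End-to-end = 243100 μs.

243100 μs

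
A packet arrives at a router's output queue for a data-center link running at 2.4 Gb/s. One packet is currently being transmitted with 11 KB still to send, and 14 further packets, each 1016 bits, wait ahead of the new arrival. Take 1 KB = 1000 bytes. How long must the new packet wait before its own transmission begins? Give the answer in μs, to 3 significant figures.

42.6 μs

Each queued packet: L/R = 1016/2400000000 = 0.423333 μs.
14 queued → 5.92667 μs.
Plus remaining 88000 bits of current packet: 36.6667 μs.
Queuing delay = 42.6 μs.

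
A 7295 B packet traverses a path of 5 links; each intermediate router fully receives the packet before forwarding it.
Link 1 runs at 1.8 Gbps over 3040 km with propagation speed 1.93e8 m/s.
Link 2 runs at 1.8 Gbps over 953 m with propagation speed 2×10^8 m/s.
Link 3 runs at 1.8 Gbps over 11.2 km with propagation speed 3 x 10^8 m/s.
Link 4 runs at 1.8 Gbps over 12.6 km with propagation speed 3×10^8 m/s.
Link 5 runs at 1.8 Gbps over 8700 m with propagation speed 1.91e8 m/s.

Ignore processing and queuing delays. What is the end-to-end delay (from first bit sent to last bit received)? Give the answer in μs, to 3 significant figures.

L = 7295 × 8 = 58360 bits.
Transmission delay per hop = L/R = 58360/1800000000 = 32.4222 μs; 5 hops → 162.111 μs.
Propagation delays (d/s per hop): 15751.3, 4.765, 37.3333, 42, 45.5497 μs; sum = 15880.9 μs.
End-to-end = 16000 μs.

16000 μs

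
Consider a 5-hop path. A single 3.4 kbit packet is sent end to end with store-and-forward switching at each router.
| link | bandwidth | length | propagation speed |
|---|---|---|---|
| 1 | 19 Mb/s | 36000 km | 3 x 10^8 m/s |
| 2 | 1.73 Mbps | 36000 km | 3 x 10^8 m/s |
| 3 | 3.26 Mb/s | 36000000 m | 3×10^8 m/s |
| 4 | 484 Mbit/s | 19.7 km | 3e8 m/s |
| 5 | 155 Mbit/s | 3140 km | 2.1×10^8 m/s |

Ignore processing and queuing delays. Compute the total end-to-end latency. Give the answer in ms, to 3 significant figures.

378 ms

L = 3400 bits.
Transmission delays (L/R per hop): 0.178947, 1.96532, 1.04294, 0.00702479, 0.0219355 ms; sum = 3.21617 ms.
Propagation delays (d/s per hop): 120, 120, 120, 0.0656667, 14.9524 ms; sum = 375.018 ms.
End-to-end = 378 ms.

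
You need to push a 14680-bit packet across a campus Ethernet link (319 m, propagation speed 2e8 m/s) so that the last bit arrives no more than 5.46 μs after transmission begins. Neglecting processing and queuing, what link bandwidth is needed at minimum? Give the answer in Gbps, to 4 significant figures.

3.798 Gbps

Propagation delay = 319 / 200000000 = 1.595 μs.
Transmission budget = 5.46 − 1.595 = 3.865 μs.
R ≥ L / t_tx = 14680 bits / 3.865e-06 s = 3.798 Gbps.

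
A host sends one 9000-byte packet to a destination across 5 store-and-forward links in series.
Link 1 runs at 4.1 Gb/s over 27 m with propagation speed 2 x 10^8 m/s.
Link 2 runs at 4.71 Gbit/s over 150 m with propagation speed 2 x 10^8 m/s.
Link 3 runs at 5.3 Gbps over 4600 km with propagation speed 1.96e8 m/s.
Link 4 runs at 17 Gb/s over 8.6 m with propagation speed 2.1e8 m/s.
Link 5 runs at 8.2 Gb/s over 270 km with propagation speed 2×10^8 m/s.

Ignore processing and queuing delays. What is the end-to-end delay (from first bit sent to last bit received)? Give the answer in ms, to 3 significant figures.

L = 9000 × 8 = 72000 bits.
Transmission delays (L/R per hop): 0.017561, 0.0152866, 0.0135849, 0.00423529, 0.00878049 ms; sum = 0.0594483 ms.
Propagation delays (d/s per hop): 0.000135, 0.00075, 23.4694, 4.09524e-05, 1.35 ms; sum = 24.8203 ms.
End-to-end = 24.9 ms.

24.9 ms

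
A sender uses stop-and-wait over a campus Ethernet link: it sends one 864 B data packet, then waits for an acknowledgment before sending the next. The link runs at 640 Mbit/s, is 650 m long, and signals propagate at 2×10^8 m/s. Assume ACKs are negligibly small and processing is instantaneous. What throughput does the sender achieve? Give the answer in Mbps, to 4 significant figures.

399.5 Mbps

t_tx = L/R = 6912/640000000 = 1.08e-05 s.
t_prop = 650/200000000 = 3.25e-06 s; RTT = 6.5e-06 s.
Cycle = t_tx + RTT = 1.73e-05 s.
Throughput = L / cycle = 6912 / 1.73e-05 = 399.5 Mbps.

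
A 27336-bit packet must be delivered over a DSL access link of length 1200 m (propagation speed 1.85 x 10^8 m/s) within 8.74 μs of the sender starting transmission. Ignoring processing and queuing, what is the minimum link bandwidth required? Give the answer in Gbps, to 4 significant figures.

12.13 Gbps

Propagation delay = 1200 / 185000000 = 6.48649 μs.
Transmission budget = 8.74 − 6.48649 = 2.25351 μs.
R ≥ L / t_tx = 27336 bits / 2.25351e-06 s = 12.13 Gbps.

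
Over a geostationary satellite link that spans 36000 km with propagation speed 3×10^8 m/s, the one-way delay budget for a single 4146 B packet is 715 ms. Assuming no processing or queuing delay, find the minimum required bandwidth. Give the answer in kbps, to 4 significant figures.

L = 33168 bits.
Propagation delay = 36000000 / 300000000 = 120 ms.
Transmission budget = 715 − 120 = 595 ms.
R ≥ L / t_tx = 33168 bits / 0.595 s = 55.74 kbps.

55.74 kbps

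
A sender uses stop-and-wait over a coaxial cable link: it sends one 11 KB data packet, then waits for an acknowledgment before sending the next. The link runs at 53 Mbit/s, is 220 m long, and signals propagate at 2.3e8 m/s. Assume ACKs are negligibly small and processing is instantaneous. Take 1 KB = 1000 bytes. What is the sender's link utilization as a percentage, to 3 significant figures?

t_tx = L/R = 88000/53000000 = 0.00166038 s.
t_prop = 220/2.3e+08 = 9.56522e-07 s; RTT = 1.91304e-06 s.
Cycle = t_tx + RTT = 0.00166229 s.
Utilization = t_tx / cycle = 0.00166038/0.00166229 = 99.9 %.

99.9 %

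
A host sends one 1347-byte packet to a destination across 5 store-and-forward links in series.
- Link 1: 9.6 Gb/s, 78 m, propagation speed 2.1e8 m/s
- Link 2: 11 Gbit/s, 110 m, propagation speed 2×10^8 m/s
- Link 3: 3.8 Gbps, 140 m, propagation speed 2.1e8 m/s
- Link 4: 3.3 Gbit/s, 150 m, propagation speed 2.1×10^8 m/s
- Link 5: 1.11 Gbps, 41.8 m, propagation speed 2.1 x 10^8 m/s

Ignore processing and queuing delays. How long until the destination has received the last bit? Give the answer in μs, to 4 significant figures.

L = 1347 × 8 = 10776 bits.
Transmission delays (L/R per hop): 1.1225, 0.979636, 2.83579, 3.26545, 9.70811 μs; sum = 17.9115 μs.
Propagation delays (d/s per hop): 0.371429, 0.55, 0.666667, 0.714286, 0.199048 μs; sum = 2.50143 μs.
End-to-end = 20.41 μs.

20.41 μs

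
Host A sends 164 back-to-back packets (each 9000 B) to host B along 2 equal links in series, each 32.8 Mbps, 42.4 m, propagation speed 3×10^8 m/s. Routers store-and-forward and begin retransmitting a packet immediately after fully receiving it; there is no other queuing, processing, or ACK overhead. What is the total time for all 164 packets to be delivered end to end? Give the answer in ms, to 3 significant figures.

362 ms

Per-hop transmission t_tx = L/R = 72000/3.28e+07 = 2.19512 ms.
Per-hop propagation t_prop = 42.4/300000000 = 0.000141333 ms.
Pipeline fill: first packet needs 2·t_tx to clear all hops; remaining 163 packets each add one t_tx.
Total = (2+164-1)·t_tx + 2·t_prop = 165·2.19512 + 2·0.000141333 = 362 ms.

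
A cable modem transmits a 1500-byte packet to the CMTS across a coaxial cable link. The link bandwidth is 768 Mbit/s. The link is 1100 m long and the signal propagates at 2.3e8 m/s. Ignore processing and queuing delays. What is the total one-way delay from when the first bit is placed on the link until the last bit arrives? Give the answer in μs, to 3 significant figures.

20.4 μs

L = 1500 × 8 = 12000 bits.
Transmission delay = L/R = 12000 / 768000000 = 15.625 μs.
Propagation delay = d/s = 1100 m / 2.3e+08 m/s = 4.78261 μs.
Total = 20.4 μs.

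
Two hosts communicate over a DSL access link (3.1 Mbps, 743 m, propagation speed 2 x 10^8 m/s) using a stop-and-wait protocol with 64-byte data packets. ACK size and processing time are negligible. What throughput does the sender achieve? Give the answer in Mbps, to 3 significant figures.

t_tx = L/R = 512/3100000 = 0.000165161 s.
t_prop = 743/200000000 = 3.715e-06 s; RTT = 7.43e-06 s.
Cycle = t_tx + RTT = 0.000172591 s.
Throughput = L / cycle = 512 / 0.000172591 = 2.97 Mbps.

2.97 Mbps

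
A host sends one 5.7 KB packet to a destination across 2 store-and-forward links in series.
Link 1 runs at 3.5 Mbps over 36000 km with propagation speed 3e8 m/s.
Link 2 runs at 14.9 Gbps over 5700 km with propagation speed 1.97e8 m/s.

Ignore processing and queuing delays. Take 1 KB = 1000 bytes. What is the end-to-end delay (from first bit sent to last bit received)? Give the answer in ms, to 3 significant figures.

162 ms

L = 45600 bits.
Transmission delays (L/R per hop): 13.0286, 0.0030604 ms; sum = 13.0316 ms.
Propagation delays (d/s per hop): 120, 28.934 ms; sum = 148.934 ms.
End-to-end = 162 ms.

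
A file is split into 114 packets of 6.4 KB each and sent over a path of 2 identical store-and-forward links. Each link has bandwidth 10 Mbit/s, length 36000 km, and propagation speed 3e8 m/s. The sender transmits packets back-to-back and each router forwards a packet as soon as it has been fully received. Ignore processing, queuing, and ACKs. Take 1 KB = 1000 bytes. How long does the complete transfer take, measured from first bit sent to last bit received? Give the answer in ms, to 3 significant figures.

Per-hop transmission t_tx = L/R = 51200/10000000 = 5.12 ms.
Per-hop propagation t_prop = 36000000/300000000 = 120 ms.
Pipeline fill: first packet needs 2·t_tx to clear all hops; remaining 113 packets each add one t_tx.
Total = (2+114-1)·t_tx + 2·t_prop = 115·5.12 + 2·120 = 829 ms.

829 ms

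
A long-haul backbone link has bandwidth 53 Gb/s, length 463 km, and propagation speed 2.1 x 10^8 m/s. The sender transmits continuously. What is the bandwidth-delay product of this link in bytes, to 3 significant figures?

Propagation delay = 463000 / 210000000 = 0.00220476 s.
BDP = R × t_prop = 53000000000 × 0.00220476 = 116852000 bits.
In bytes: 116852000/8 = 14600000 bytes.

14600000 bytes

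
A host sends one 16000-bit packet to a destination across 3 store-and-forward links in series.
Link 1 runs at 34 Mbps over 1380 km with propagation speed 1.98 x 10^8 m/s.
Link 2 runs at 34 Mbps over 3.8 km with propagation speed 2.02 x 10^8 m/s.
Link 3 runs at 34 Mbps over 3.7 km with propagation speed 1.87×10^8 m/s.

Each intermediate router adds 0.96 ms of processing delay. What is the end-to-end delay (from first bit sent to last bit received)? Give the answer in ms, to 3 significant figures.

10.3 ms

Transmission delay per hop = L/R = 16000/34000000 = 0.470588 ms; 3 hops → 1.41176 ms.
Propagation delays (d/s per hop): 6.9697, 0.0188119, 0.0197861 ms; sum = 7.00829 ms.
Processing at 2 router(s): 2 × 0.96 ms = 1.92 ms.
End-to-end = 10.3 ms.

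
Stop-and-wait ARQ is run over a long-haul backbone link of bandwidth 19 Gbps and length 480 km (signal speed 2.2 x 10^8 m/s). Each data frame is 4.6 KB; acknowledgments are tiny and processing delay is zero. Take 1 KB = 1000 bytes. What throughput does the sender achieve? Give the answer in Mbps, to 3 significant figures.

8.43 Mbps

t_tx = L/R = 36800/19000000000 = 1.93684e-06 s.
t_prop = 480000/2.2e+08 = 0.00218182 s; RTT = 0.00436364 s.
Cycle = t_tx + RTT = 0.00436557 s.
Throughput = L / cycle = 36800 / 0.00436557 = 8.43 Mbps.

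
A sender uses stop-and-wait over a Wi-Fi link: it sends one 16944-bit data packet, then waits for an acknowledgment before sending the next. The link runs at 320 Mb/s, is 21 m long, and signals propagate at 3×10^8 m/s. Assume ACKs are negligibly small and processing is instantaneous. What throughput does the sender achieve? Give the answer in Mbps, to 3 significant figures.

t_tx = L/R = 16944/320000000 = 5.295e-05 s.
t_prop = 21/300000000 = 7e-08 s; RTT = 1.4e-07 s.
Cycle = t_tx + RTT = 5.309e-05 s.
Throughput = L / cycle = 16944 / 5.309e-05 = 319 Mbps.

319 Mbps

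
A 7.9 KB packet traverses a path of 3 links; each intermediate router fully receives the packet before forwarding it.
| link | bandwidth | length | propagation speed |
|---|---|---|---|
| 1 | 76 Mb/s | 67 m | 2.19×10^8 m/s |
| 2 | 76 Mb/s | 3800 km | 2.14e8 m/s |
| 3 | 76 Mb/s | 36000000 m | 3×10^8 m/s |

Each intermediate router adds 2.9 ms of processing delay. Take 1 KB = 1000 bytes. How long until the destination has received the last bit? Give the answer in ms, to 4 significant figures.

146.1 ms

L = 63200 bits.
Transmission delay per hop = L/R = 63200/76000000 = 0.831579 ms; 3 hops → 2.49474 ms.
Propagation delays (d/s per hop): 0.000305936, 17.757, 120 ms; sum = 137.757 ms.
Processing at 2 router(s): 2 × 2.9 ms = 5.8 ms.
End-to-end = 146.1 ms.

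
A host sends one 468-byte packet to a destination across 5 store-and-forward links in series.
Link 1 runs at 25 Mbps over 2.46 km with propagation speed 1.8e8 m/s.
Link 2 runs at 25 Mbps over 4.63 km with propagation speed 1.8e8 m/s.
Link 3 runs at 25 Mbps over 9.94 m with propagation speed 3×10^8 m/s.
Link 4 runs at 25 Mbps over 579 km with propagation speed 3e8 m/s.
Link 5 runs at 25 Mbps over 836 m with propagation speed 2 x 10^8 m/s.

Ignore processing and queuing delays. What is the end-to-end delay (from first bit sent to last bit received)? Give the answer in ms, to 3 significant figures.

2.72 ms

L = 468 × 8 = 3744 bits.
Transmission delay per hop = L/R = 3744/25000000 = 0.14976 ms; 5 hops → 0.7488 ms.
Propagation delays (d/s per hop): 0.0136667, 0.0257222, 3.31333e-05, 1.93, 0.00418 ms; sum = 1.9736 ms.
End-to-end = 2.72 ms.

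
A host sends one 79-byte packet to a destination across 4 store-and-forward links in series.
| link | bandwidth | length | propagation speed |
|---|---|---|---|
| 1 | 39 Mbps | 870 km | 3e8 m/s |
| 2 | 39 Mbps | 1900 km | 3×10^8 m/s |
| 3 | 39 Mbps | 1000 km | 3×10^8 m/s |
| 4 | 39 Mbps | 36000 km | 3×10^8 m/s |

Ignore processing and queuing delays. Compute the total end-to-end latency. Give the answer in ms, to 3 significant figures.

133 ms

L = 79 × 8 = 632 bits.
Transmission delay per hop = L/R = 632/39000000 = 0.0162051 ms; 4 hops → 0.0648205 ms.
Propagation delays (d/s per hop): 2.9, 6.33333, 3.33333, 120 ms; sum = 132.567 ms.
End-to-end = 133 ms.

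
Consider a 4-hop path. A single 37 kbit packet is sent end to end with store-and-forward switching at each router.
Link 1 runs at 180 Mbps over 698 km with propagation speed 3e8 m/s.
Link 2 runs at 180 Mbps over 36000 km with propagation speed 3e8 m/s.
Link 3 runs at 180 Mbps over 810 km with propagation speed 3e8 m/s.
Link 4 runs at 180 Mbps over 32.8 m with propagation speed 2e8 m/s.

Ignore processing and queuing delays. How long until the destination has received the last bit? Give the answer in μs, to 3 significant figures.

L = 37000 bits.
Transmission delay per hop = L/R = 37000/180000000 = 205.556 μs; 4 hops → 822.222 μs.
Propagation delays (d/s per hop): 2326.67, 120000, 2700, 0.164 μs; sum = 125027 μs.
End-to-end = 126000 μs.

126000 μs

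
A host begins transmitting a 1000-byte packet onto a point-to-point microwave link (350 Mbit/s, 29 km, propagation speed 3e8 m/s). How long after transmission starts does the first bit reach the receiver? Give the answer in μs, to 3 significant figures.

First bit experiences only propagation delay: d/s = 29000/300000000 = 96.7 μs.

96.7 μs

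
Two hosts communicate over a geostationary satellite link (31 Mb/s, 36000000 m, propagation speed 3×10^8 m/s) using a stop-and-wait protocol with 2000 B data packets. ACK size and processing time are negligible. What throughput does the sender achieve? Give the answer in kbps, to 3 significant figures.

t_tx = L/R = 16000/31000000 = 0.000516129 s.
t_prop = 36000000/300000000 = 0.12 s; RTT = 0.24 s.
Cycle = t_tx + RTT = 0.240516 s.
Throughput = L / cycle = 16000 / 0.240516 = 66.5 kbps.

66.5 kbps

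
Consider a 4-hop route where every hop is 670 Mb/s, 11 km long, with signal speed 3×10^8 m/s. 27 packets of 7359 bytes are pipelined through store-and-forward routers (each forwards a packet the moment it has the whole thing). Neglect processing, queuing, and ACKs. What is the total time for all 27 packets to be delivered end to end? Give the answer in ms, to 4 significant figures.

Per-hop transmission t_tx = L/R = 58872/670000000 = 0.0878687 ms.
Per-hop propagation t_prop = 11000/300000000 = 0.0366667 ms.
Pipeline fill: first packet needs 4·t_tx to clear all hops; remaining 26 packets each add one t_tx.
Total = (4+27-1)·t_tx + 4·t_prop = 30·0.0878687 + 4·0.0366667 = 2.783 ms.

2.783 ms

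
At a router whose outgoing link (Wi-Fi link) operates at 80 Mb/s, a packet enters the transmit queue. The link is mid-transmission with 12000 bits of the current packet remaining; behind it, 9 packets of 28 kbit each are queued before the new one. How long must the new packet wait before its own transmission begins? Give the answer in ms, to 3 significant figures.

3.30 ms

Each queued packet: L/R = 28000/80000000 = 0.35 ms.
9 queued → 3.15 ms.
Plus remaining 12000 bits of current packet: 0.15 ms.
Queuing delay = 3.30 ms.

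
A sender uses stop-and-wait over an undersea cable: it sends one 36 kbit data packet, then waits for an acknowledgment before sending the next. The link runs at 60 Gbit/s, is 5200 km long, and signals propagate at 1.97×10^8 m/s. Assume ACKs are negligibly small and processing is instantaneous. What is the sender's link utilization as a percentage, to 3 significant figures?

0.00114 %

t_tx = L/R = 36000/60000000000 = 6e-07 s.
t_prop = 5200000/197000000 = 0.0263959 s; RTT = 0.0527919 s.
Cycle = t_tx + RTT = 0.0527925 s.
Utilization = t_tx / cycle = 6e-07/0.0527925 = 0.00114 %.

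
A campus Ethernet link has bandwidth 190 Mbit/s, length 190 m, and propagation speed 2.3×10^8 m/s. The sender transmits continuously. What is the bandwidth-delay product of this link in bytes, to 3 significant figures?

19.6 bytes

Propagation delay = 190 / 2.3e+08 = 8.26087e-07 s.
BDP = R × t_prop = 190000000 × 8.26087e-07 = 156.957 bits.
In bytes: 156.957/8 = 19.6 bytes.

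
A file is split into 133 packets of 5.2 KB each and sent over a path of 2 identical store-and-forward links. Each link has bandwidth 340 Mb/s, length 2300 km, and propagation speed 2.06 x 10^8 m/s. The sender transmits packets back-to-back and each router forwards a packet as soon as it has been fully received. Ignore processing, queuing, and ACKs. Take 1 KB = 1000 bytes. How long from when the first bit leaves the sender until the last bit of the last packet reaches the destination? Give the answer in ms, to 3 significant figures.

38.7 ms

Per-hop transmission t_tx = L/R = 41600/340000000 = 0.122353 ms.
Per-hop propagation t_prop = 2300000/206000000 = 11.165 ms.
Pipeline fill: first packet needs 2·t_tx to clear all hops; remaining 132 packets each add one t_tx.
Total = (2+133-1)·t_tx + 2·t_prop = 134·0.122353 + 2·11.165 = 38.7 ms.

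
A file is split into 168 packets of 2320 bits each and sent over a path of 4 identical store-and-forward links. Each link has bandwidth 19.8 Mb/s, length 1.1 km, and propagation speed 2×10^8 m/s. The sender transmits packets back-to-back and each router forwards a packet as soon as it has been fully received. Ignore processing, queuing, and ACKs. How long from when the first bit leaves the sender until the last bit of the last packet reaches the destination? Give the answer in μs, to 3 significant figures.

Per-hop transmission t_tx = L/R = 2320/19800000 = 117.172 μs.
Per-hop propagation t_prop = 1100/200000000 = 5.5 μs.
Pipeline fill: first packet needs 4·t_tx to clear all hops; remaining 167 packets each add one t_tx.
Total = (4+168-1)·t_tx + 4·t_prop = 171·117.172 + 4·5.5 = 20100 μs.

20100 μs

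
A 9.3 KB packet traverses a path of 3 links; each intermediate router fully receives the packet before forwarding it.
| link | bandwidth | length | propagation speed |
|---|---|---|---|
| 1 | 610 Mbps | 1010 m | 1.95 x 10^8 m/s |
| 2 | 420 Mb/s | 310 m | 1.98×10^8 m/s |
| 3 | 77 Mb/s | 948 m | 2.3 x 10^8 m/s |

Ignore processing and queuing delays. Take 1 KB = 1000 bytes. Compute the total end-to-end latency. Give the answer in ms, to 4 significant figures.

1.276 ms

L = 74400 bits.
Transmission delays (L/R per hop): 0.121967, 0.177143, 0.966234 ms; sum = 1.26534 ms.
Propagation delays (d/s per hop): 0.00517949, 0.00156566, 0.00412174 ms; sum = 0.0108669 ms.
End-to-end = 1.276 ms.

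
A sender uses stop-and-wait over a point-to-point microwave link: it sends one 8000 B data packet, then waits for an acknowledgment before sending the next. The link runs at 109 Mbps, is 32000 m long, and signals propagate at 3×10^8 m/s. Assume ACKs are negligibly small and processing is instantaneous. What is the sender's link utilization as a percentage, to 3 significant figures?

73.3 %

t_tx = L/R = 64000/109000000 = 0.000587156 s.
t_prop = 32000/300000000 = 0.000106667 s; RTT = 0.000213333 s.
Cycle = t_tx + RTT = 0.000800489 s.
Utilization = t_tx / cycle = 0.000587156/0.000800489 = 73.3 %.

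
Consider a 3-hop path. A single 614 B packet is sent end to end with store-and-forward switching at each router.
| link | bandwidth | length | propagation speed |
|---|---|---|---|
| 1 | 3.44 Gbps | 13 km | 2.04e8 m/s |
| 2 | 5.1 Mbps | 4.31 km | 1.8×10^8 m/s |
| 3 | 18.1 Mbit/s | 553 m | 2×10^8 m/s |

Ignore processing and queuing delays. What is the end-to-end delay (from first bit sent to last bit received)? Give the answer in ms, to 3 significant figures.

1.33 ms

L = 614 × 8 = 4912 bits.
Transmission delays (L/R per hop): 0.00142791, 0.963137, 0.271381 ms; sum = 1.23595 ms.
Propagation delays (d/s per hop): 0.0637255, 0.0239444, 0.002765 ms; sum = 0.0904349 ms.
End-to-end = 1.33 ms.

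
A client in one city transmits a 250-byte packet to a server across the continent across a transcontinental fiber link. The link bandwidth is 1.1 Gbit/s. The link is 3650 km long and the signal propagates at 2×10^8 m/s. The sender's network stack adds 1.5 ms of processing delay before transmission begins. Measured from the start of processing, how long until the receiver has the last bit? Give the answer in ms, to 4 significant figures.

19.75 ms

L = 250 × 8 = 2000 bits.
Transmission delay = L/R = 2000 / 1100000000 = 0.00181818 ms.
Propagation delay = d/s = 3650000 m / 200000000 m/s = 18.25 ms.
Plus processing delay 1.5 ms = 1.5 ms.
Total = 19.75 ms.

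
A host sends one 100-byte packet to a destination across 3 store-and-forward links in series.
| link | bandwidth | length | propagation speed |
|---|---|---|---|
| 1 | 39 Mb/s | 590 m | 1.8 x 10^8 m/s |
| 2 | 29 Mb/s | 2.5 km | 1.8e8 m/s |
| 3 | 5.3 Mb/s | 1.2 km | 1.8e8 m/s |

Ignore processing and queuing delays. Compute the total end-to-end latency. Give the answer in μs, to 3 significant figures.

223 μs

L = 100 × 8 = 800 bits.
Transmission delays (L/R per hop): 20.5128, 27.5862, 150.943 μs; sum = 199.042 μs.
Propagation delays (d/s per hop): 3.27778, 13.8889, 6.66667 μs; sum = 23.8333 μs.
End-to-end = 223 μs.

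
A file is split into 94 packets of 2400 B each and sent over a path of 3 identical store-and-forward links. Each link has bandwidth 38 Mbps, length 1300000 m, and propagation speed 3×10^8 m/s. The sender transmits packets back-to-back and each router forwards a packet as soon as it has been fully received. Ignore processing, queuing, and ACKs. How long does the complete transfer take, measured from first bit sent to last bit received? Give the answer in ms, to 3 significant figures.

61.5 ms

Per-hop transmission t_tx = L/R = 19200/38000000 = 0.505263 ms.
Per-hop propagation t_prop = 1300000/300000000 = 4.33333 ms.
Pipeline fill: first packet needs 3·t_tx to clear all hops; remaining 93 packets each add one t_tx.
Total = (3+94-1)·t_tx + 3·t_prop = 96·0.505263 + 3·4.33333 = 61.5 ms.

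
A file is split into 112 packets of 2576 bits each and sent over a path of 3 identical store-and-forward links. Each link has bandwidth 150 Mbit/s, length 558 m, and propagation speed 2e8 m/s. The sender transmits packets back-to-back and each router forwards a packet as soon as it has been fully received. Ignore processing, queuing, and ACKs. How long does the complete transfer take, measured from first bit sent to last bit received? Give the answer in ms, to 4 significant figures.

1.966 ms

Per-hop transmission t_tx = L/R = 2576/150000000 = 0.0171733 ms.
Per-hop propagation t_prop = 558/200000000 = 0.00279 ms.
Pipeline fill: first packet needs 3·t_tx to clear all hops; remaining 111 packets each add one t_tx.
Total = (3+112-1)·t_tx + 3·t_prop = 114·0.0171733 + 3·0.00279 = 1.966 ms.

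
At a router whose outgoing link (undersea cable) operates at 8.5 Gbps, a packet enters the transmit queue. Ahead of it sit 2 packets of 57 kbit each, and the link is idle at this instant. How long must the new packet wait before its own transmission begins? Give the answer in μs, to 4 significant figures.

Each queued packet: L/R = 57000/8500000000 = 6.70588 μs.
2 queued → 13.4118 μs.
Queuing delay = 13.41 μs.

13.41 μs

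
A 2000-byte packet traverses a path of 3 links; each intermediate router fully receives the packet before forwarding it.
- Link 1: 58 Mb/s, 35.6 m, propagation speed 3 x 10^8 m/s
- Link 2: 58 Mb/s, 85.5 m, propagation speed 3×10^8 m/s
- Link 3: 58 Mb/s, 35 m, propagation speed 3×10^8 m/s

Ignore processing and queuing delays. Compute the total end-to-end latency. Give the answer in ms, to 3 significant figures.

L = 2000 × 8 = 16000 bits.
Transmission delay per hop = L/R = 16000/58000000 = 0.275862 ms; 3 hops → 0.827586 ms.
Propagation delays (d/s per hop): 0.000118667, 0.000285, 0.000116667 ms; sum = 0.000520333 ms.
End-to-end = 0.828 ms.

0.828 ms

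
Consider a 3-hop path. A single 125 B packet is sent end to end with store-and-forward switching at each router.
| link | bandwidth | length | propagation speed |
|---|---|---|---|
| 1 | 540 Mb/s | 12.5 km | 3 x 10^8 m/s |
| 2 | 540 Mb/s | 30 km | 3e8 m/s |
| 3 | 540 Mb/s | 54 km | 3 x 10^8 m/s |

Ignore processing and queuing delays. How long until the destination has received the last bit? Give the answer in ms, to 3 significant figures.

0.327 ms

L = 125 × 8 = 1000 bits.
Transmission delay per hop = L/R = 1000/540000000 = 0.00185185 ms; 3 hops → 0.00555556 ms.
Propagation delays (d/s per hop): 0.0416667, 0.1, 0.18 ms; sum = 0.321667 ms.
End-to-end = 0.327 ms.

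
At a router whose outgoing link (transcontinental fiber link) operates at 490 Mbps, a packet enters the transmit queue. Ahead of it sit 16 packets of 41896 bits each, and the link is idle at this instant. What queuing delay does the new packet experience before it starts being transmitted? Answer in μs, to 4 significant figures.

1368 μs

Each queued packet: L/R = 41896/490000000 = 85.502 μs.
16 queued → 1368.03 μs.
Queuing delay = 1368 μs.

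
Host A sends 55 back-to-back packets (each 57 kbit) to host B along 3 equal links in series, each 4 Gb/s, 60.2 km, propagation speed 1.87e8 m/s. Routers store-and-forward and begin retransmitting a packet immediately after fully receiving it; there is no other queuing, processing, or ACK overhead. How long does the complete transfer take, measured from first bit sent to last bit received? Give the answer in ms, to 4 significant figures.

1.778 ms

Per-hop transmission t_tx = L/R = 57000/4000000000 = 0.01425 ms.
Per-hop propagation t_prop = 60200/187000000 = 0.321925 ms.
Pipeline fill: first packet needs 3·t_tx to clear all hops; remaining 54 packets each add one t_tx.
Total = (3+55-1)·t_tx + 3·t_prop = 57·0.01425 + 3·0.321925 = 1.778 ms.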